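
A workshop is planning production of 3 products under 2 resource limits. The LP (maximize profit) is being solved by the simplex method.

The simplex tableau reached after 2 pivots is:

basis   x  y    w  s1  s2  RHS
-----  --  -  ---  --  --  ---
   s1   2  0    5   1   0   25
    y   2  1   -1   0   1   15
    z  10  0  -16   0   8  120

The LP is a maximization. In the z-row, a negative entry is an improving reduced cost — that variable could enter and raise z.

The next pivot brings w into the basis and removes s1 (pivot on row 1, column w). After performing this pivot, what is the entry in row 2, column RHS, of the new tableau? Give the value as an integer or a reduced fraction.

Pivot element is row 1, column w: 5.
Normalize row 1: new (row 1, RHS) = 25/5 = 5.
row 2 ← row 2 − (-1)·(new row 1): 15 − (-1)·5 = 20.

20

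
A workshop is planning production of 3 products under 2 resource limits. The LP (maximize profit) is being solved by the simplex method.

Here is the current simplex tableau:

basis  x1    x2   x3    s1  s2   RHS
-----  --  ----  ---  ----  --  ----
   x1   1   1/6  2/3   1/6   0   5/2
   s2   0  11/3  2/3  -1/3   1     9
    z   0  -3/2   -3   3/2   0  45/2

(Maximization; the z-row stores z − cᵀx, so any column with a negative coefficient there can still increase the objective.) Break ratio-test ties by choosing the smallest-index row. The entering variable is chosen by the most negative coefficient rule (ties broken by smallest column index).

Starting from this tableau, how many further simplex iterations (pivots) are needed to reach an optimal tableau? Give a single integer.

2

pivot: x3 in, x1 out → z = 135/4
pivot: x2 in, s2 out → z = 246/7
No improving column remains; optimal.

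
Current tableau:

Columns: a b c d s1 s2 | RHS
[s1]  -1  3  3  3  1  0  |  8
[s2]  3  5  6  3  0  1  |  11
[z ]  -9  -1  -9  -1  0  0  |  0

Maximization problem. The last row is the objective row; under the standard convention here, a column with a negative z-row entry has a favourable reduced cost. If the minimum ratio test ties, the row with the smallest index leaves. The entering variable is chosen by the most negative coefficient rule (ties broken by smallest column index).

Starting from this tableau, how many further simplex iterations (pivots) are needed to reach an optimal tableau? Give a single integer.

1

pivot: a in, s2 out → z = 33
No improving column remains; optimal.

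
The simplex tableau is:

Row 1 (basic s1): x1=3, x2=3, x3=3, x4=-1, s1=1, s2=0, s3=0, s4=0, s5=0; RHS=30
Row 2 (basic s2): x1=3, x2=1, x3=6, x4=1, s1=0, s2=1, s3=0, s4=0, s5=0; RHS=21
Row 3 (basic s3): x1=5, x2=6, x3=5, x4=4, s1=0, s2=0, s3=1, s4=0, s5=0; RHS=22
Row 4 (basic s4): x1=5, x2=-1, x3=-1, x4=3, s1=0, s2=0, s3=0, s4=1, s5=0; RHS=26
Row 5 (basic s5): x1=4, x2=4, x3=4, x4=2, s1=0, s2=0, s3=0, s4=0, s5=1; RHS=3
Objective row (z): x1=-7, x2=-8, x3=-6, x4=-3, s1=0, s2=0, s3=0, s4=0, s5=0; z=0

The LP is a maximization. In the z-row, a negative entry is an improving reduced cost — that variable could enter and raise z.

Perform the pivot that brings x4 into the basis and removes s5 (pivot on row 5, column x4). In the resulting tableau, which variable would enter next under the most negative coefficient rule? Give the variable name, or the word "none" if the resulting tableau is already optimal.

x2

Pivot element 2. New z-row = old z-row − (-3)·(row 5/2).
Updated z-row coefficients: x1: -1, x2: -2, x3: 0, x4: 0, s1: 0, s2: 0, s3: 0, s4: 0, s5: 3/2.
The most negative is -2 in column x2, so x2 would enter next.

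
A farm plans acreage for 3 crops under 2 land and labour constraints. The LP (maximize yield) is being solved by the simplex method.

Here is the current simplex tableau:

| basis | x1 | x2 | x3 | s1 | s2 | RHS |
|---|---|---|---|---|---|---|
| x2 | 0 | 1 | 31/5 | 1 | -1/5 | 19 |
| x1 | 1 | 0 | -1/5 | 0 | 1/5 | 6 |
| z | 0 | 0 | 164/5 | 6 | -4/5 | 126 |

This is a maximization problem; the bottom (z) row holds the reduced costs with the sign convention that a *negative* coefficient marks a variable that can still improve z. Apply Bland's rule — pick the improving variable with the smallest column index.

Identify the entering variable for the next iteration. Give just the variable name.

Objective-row coefficients: x1: 0, x2: 0, x3: 164/5, s1: 6, s2: -4/5.
Improving columns: s2. Bland's rule picks the smallest column index → s2.

s2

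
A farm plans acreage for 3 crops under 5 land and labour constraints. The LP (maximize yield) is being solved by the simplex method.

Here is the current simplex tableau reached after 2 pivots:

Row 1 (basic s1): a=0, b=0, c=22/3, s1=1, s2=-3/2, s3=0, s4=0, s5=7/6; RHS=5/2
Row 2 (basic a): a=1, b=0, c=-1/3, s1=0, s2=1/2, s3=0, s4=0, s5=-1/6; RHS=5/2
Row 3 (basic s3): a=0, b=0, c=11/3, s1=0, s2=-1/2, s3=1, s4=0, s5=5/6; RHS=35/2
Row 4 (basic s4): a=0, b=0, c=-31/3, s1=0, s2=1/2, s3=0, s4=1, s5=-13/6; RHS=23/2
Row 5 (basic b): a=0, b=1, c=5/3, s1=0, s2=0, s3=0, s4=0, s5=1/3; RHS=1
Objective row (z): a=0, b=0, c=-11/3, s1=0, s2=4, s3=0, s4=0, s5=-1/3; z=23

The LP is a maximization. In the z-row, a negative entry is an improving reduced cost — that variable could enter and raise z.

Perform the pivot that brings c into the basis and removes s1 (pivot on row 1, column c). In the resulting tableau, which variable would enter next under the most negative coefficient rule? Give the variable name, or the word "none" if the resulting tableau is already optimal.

Pivot element 22/3. New z-row = old z-row − (-11/3)·(row 1/(22/3)).
Updated z-row coefficients: a: 0, b: 0, c: 0, s1: 1/2, s2: 13/4, s3: 0, s4: 0, s5: 1/4.
No coefficient is strictly negative; the tableau after this pivot is optimal.

none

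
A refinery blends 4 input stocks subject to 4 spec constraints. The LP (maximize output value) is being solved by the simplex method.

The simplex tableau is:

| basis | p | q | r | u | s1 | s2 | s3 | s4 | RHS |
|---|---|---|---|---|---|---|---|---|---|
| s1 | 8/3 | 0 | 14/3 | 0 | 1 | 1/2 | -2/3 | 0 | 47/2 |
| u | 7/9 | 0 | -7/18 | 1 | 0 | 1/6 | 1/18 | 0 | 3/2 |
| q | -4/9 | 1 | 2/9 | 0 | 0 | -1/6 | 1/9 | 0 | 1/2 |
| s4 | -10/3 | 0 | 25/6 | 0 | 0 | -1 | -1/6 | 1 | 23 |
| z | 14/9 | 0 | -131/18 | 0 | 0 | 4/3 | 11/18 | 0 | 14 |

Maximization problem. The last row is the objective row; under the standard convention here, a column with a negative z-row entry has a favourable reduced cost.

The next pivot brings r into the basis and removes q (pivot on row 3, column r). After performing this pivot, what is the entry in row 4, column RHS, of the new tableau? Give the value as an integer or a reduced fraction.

Pivot element is row 3, column r: 2/9.
Normalize row 3: new (row 3, RHS) = (1/2)/(2/9) = 9/4.
row 4 ← row 4 − (25/6)·(new row 3): 23 − (25/6)·(9/4) = 109/8.

109/8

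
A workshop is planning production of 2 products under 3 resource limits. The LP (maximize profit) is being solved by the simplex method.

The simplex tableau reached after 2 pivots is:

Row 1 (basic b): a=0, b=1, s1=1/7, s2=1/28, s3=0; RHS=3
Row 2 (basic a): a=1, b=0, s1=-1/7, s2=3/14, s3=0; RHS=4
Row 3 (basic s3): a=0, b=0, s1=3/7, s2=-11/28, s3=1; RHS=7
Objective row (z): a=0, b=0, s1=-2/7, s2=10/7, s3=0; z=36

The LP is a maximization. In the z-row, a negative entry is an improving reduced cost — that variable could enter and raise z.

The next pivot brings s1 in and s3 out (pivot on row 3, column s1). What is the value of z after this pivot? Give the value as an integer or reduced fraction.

Minimum ratio for s1: 7/(3/7) = 49/3.
z changes by −(z-row coeff of s1)·ratio = −(-2/7)·(49/3) = 14/3.
New z = 36 + (14/3) = 122/3.

122/3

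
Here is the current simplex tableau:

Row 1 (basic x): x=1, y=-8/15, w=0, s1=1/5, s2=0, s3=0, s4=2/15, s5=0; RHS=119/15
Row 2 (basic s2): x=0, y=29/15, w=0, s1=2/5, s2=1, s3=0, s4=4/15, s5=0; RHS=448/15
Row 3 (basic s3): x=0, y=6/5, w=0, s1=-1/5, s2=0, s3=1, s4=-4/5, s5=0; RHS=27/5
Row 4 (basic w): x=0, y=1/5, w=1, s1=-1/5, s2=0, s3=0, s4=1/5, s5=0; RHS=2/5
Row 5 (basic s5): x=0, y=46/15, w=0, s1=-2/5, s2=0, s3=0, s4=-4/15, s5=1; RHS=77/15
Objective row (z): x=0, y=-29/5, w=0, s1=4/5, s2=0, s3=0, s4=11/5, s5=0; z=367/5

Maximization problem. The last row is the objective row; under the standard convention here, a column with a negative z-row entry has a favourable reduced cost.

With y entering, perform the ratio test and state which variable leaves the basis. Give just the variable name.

Ratios: row 1 (x): entry -8/15 ≤ 0, skip; row 2 (s2): (448/15)/(29/15) = 448/29; row 3 (s3): (27/5)/(6/5) = 9/2; row 4 (w): (2/5)/(1/5) = 2; row 5 (s5): (77/15)/(46/15) = 77/46.
Minimum ratio 77/46 is in the s5 row, so s5 leaves.

s5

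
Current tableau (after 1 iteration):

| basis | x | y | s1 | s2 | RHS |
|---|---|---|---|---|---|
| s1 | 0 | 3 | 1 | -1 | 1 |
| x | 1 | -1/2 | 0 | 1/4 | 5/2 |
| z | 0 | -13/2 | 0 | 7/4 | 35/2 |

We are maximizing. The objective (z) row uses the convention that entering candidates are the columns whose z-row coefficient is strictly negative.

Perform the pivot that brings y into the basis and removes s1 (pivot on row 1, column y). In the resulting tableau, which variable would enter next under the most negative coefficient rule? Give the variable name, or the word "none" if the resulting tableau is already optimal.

Pivot element 3. New z-row = old z-row − (-13/2)·(row 1/3).
Updated z-row coefficients: x: 0, y: 0, s1: 13/6, s2: -5/12.
The most negative is -5/12 in column s2, so s2 would enter next.

s2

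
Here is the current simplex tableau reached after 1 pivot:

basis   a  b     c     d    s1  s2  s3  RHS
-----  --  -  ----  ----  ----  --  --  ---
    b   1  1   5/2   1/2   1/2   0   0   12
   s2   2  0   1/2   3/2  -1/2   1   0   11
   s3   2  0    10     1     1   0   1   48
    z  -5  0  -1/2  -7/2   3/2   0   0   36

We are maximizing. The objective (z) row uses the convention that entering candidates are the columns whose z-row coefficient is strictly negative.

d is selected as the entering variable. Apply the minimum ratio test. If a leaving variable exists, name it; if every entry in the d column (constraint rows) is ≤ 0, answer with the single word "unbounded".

Ratios: row 1 (b): 12/(1/2) = 24; row 2 (s2): 11/(3/2) = 22/3; row 3 (s3): 48/1 = 48.
Minimum ratio is in the s2 row, so s2 leaves.

s2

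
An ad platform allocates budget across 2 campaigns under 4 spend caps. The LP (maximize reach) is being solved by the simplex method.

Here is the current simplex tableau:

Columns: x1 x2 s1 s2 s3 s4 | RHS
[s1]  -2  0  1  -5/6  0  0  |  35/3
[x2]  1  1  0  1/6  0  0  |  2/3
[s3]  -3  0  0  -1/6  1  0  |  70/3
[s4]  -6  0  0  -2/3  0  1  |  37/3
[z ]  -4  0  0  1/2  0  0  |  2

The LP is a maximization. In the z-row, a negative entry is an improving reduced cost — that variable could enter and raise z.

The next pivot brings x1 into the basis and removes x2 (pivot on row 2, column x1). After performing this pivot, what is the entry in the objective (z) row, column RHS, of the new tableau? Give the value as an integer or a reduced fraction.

14/3

Pivot element is row 2, column x1: 1.
Normalize row 2: new (row 2, RHS) = (2/3)/1 = 2/3.
z-row ← z-row − (-4)·(new row 2): 2 − (-4)·(2/3) = 14/3.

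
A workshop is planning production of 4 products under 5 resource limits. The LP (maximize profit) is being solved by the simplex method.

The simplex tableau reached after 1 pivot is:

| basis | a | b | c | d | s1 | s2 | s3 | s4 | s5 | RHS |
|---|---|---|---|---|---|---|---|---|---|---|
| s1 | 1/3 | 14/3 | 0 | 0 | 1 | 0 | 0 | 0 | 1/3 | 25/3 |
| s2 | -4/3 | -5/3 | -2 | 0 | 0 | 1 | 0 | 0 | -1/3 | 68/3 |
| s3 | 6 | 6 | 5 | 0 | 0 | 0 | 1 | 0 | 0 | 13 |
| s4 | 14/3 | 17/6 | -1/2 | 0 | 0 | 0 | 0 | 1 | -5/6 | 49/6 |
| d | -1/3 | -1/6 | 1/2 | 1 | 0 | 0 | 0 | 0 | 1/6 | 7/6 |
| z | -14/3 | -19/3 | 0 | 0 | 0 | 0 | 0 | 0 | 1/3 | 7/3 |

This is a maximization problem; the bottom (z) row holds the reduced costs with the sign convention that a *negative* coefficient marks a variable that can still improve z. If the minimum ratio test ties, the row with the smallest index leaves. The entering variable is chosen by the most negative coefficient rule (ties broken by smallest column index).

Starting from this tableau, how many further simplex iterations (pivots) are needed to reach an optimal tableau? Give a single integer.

2

pivot: b in, s1 out → z = 191/14
pivot: a in, s3 out → z = 1199/78
No improving column remains; optimal.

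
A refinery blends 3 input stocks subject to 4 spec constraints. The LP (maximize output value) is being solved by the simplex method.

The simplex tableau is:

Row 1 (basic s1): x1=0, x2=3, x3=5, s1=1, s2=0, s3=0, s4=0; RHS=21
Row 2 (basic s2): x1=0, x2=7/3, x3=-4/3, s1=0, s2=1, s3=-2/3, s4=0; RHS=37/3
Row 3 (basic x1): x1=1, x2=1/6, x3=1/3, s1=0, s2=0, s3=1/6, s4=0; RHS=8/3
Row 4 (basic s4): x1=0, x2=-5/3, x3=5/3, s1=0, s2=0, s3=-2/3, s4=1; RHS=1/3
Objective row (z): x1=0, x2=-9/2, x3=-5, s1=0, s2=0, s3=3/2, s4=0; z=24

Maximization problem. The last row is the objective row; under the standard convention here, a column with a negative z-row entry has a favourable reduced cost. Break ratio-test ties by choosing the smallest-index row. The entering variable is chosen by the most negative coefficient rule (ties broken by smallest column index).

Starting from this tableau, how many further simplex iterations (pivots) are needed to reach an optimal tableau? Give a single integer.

3

pivot: x3 in, s4 out → z = 25
pivot: x2 in, s1 out → z = 195/4
pivot: s4 in, s2 out → z = 5037/94
No improving column remains; optimal.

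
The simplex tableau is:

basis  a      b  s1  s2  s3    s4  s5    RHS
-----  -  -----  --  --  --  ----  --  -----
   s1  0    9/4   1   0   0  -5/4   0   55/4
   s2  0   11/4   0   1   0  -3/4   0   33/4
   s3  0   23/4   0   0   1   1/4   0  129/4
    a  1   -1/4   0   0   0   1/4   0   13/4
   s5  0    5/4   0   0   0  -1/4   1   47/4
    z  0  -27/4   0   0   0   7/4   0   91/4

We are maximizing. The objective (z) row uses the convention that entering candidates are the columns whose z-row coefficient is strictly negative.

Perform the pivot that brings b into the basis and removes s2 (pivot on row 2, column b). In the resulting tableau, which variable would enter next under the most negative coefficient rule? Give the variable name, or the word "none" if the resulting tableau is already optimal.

s4

Pivot element 11/4. New z-row = old z-row − (-27/4)·(row 2/(11/4)).
Updated z-row coefficients: a: 0, b: 0, s1: 0, s2: 27/11, s3: 0, s4: -1/11, s5: 0.
The most negative is -1/11 in column s4, so s4 would enter next.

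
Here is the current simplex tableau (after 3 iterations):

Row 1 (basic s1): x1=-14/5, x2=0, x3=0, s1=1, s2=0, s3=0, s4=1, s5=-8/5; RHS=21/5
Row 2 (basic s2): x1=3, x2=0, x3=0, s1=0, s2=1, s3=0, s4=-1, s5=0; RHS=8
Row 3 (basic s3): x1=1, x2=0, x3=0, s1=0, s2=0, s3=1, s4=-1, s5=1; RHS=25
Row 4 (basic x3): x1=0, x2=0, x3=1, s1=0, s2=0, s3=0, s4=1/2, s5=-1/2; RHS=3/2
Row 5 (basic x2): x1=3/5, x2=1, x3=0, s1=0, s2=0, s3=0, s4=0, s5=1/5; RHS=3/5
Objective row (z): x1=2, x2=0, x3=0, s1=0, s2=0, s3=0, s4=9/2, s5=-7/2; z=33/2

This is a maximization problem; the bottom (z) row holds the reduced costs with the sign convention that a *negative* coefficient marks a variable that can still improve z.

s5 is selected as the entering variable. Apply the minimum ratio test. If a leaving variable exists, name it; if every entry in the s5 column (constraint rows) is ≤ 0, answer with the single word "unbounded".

Ratios: row 1 (s1): entry -8/5 ≤ 0, skip; row 2 (s2): entry 0 ≤ 0, skip; row 3 (s3): 25/1 = 25; row 4 (x3): entry -1/2 ≤ 0, skip; row 5 (x2): (3/5)/(1/5) = 3.
Minimum ratio is in the x2 row, so x2 leaves.

x2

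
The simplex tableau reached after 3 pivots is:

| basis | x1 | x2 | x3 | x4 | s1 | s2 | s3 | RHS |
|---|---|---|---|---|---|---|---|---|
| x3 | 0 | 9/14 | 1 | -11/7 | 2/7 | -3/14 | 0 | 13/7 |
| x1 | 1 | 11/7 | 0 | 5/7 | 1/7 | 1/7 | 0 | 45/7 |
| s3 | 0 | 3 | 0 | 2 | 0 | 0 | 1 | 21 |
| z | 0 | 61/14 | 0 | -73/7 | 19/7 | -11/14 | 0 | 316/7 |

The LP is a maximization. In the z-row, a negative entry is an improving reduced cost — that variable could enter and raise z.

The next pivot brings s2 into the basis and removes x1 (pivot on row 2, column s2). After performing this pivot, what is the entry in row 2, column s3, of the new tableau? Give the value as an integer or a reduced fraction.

Pivot element is row 2, column s2: 1/7.
Normalize row 2: new (row 2, s3) = 0/(1/7) = 0.
Row 2 is the pivot row, so the entry is 0.

0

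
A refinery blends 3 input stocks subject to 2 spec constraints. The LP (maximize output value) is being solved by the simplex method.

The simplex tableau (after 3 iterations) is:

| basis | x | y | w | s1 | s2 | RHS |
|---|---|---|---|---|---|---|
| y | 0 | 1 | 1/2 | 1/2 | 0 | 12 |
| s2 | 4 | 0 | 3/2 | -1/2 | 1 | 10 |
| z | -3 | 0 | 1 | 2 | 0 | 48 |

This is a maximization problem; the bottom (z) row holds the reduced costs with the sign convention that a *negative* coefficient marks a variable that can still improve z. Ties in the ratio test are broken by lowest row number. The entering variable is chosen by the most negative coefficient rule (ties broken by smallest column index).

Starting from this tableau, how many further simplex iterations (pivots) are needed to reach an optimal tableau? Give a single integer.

1

pivot: x in, s2 out → z = 111/2
No improving column remains; optimal.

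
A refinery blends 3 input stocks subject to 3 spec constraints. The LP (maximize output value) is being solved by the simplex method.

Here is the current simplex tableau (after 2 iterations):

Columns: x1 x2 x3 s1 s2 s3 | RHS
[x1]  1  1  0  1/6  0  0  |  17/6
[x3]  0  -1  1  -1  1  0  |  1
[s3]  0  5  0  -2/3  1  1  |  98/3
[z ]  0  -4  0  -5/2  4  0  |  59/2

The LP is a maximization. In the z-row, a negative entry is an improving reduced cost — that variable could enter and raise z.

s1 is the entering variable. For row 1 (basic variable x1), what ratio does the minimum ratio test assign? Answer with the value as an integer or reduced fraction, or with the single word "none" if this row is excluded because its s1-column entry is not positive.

Ratio = RHS / (s1 entry) = (17/6) / (1/6) = 17.

17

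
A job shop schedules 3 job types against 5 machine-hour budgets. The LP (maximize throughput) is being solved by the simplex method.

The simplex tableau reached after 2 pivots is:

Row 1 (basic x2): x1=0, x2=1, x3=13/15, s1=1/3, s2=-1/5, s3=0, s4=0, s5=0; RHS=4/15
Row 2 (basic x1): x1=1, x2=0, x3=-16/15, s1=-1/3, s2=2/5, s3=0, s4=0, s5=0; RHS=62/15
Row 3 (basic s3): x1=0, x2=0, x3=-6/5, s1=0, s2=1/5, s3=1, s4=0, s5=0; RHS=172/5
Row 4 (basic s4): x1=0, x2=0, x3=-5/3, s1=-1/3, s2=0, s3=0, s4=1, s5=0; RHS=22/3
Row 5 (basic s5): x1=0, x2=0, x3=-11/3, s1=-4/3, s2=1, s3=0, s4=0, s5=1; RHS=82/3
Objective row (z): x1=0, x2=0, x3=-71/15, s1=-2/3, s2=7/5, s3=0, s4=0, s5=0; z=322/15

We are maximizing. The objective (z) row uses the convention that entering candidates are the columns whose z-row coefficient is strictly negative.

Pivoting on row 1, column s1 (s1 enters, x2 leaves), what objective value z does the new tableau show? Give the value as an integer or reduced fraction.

Minimum ratio for s1: (4/15)/(1/3) = 4/5.
z changes by −(z-row coeff of s1)·ratio = −(-2/3)·(4/5) = 8/15.
New z = 322/15 + (8/15) = 22.

22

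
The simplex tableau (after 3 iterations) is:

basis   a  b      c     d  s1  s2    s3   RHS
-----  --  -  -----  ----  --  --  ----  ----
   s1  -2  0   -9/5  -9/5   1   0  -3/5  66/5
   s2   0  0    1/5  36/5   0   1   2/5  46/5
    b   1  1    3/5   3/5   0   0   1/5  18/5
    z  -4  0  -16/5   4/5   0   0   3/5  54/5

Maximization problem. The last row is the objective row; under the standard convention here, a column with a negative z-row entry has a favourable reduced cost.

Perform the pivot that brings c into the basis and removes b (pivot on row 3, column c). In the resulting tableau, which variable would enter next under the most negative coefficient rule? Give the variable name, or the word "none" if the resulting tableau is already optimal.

none

Pivot element 3/5. New z-row = old z-row − (-16/5)·(row 3/(3/5)).
Updated z-row coefficients: a: 4/3, b: 16/3, c: 0, d: 4, s1: 0, s2: 0, s3: 5/3.
No coefficient is strictly negative; the tableau after this pivot is optimal.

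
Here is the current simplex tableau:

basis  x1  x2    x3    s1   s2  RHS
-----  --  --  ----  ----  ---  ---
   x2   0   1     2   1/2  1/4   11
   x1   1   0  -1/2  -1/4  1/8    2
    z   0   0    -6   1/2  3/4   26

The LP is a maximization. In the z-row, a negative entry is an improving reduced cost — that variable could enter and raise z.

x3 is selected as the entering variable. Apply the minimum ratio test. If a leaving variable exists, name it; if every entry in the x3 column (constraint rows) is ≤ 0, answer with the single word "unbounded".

Ratios: row 1 (x2): 11/2 = 11/2; row 2 (x1): entry -1/2 ≤ 0, skip.
Minimum ratio is in the x2 row, so x2 leaves.

x2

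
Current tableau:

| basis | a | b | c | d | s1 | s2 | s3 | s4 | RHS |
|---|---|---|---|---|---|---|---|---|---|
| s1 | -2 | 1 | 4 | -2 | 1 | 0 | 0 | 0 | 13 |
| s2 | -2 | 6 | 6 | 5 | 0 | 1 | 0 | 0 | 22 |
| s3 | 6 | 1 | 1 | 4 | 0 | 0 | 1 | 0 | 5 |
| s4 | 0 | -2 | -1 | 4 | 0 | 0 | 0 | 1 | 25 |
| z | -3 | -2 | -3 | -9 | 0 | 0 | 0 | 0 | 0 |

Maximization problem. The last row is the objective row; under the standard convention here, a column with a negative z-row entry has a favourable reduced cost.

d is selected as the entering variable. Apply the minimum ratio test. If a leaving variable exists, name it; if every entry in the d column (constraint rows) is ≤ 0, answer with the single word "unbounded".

Ratios: row 1 (s1): entry -2 ≤ 0, skip; row 2 (s2): 22/5 = 22/5; row 3 (s3): 5/4 = 5/4; row 4 (s4): 25/4 = 25/4.
Minimum ratio is in the s3 row, so s3 leaves.

s3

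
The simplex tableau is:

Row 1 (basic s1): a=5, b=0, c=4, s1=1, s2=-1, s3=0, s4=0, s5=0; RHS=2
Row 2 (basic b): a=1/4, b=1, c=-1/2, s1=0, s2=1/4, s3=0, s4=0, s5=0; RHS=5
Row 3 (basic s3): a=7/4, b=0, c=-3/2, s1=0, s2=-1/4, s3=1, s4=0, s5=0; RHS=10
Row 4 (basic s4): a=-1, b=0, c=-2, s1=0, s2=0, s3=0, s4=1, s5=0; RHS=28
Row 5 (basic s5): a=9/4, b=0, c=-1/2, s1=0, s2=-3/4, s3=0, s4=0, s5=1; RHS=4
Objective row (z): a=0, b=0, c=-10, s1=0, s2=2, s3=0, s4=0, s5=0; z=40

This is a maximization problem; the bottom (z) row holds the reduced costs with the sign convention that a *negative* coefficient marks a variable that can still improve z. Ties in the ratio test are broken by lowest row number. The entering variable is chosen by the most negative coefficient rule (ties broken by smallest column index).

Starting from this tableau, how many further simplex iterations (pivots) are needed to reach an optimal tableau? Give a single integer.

pivot: c in, s1 out → z = 45
pivot: s2 in, b out → z = 66
No improving column remains; optimal.

2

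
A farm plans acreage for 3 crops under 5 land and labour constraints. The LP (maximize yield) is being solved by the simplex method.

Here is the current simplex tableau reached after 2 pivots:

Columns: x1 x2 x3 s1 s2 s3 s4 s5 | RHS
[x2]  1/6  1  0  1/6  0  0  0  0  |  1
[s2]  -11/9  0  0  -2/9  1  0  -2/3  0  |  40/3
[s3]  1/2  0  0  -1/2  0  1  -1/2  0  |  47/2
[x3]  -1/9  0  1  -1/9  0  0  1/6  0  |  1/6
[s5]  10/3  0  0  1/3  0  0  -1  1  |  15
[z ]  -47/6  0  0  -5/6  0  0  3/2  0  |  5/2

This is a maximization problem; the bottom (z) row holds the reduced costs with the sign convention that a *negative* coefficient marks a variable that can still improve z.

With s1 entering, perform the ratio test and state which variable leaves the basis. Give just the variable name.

x2

Ratios: row 1 (x2): 1/(1/6) = 6; row 2 (s2): entry -2/9 ≤ 0, skip; row 3 (s3): entry -1/2 ≤ 0, skip; row 4 (x3): entry -1/9 ≤ 0, skip; row 5 (s5): 15/(1/3) = 45.
Minimum ratio 6 is in the x2 row, so x2 leaves.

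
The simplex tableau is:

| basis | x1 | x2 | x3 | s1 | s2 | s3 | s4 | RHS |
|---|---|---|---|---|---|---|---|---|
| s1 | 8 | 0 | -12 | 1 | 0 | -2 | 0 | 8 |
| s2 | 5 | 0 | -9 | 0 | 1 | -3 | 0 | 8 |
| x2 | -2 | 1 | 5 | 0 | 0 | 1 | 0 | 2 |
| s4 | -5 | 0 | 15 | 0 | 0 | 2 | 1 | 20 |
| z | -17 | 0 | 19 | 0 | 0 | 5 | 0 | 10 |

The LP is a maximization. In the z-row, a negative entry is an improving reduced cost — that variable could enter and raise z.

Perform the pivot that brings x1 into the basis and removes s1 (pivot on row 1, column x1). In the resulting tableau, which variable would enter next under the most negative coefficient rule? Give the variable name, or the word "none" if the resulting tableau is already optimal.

x3

Pivot element 8. New z-row = old z-row − (-17)·(row 1/8).
Updated z-row coefficients: x1: 0, x2: 0, x3: -13/2, s1: 17/8, s2: 0, s3: 3/4, s4: 0.
The most negative is -13/2 in column x3, so x3 would enter next.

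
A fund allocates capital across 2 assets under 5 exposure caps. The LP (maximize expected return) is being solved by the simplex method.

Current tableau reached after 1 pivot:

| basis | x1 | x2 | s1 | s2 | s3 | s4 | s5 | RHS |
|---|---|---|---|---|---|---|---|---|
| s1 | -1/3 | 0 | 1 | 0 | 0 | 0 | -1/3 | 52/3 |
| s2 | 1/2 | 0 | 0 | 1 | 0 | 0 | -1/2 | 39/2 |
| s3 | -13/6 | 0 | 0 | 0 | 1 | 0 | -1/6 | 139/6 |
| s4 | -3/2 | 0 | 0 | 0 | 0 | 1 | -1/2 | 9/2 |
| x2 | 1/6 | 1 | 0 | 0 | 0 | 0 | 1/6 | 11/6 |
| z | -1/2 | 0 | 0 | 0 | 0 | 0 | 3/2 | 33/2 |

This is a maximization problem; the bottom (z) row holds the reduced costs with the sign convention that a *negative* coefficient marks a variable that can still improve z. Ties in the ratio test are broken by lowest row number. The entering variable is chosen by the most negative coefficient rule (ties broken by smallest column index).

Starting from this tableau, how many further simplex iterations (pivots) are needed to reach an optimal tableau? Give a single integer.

1

pivot: x1 in, x2 out → z = 22
No improving column remains; optimal.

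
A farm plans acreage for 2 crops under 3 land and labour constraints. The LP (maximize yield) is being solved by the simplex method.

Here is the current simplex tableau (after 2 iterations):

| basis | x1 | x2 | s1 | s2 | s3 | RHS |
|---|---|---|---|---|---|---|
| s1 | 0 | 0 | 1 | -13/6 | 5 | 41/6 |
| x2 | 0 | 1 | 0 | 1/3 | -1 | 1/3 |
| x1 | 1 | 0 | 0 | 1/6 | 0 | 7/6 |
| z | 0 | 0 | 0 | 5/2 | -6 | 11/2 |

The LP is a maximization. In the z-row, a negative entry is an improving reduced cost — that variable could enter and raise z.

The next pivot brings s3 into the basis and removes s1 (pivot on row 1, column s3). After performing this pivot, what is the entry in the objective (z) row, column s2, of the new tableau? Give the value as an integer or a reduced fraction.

Pivot element is row 1, column s3: 5.
Normalize row 1: new (row 1, s2) = (-13/6)/5 = -13/30.
z-row ← z-row − (-6)·(new row 1): 5/2 − (-6)·(-13/30) = -1/10.

-1/10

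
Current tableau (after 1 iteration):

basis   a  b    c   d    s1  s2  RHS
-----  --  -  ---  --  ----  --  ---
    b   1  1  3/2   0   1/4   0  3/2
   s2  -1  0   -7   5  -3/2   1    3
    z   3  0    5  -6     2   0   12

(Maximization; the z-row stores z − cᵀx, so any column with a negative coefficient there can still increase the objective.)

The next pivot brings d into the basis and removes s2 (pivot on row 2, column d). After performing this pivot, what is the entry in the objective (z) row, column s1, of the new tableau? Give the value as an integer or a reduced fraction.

1/5

Pivot element is row 2, column d: 5.
Normalize row 2: new (row 2, s1) = (-3/2)/5 = -3/10.
z-row ← z-row − (-6)·(new row 2): 2 − (-6)·(-3/10) = 1/5.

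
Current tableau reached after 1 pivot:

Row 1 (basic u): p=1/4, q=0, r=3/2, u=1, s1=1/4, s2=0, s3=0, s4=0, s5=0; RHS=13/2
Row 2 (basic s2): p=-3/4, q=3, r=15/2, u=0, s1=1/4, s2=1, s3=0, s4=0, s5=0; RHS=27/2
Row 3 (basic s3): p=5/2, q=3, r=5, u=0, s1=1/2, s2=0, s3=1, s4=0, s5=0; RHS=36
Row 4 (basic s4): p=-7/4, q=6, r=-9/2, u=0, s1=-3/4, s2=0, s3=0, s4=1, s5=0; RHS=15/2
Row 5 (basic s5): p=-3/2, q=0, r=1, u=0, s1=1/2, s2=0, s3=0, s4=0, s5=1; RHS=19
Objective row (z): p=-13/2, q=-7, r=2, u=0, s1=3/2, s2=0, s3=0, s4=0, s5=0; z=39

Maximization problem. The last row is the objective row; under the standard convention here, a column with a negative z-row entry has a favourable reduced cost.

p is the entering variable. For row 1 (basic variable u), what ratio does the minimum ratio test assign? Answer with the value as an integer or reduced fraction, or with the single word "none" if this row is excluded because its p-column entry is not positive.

Ratio = RHS / (p entry) = (13/2) / (1/4) = 26.

26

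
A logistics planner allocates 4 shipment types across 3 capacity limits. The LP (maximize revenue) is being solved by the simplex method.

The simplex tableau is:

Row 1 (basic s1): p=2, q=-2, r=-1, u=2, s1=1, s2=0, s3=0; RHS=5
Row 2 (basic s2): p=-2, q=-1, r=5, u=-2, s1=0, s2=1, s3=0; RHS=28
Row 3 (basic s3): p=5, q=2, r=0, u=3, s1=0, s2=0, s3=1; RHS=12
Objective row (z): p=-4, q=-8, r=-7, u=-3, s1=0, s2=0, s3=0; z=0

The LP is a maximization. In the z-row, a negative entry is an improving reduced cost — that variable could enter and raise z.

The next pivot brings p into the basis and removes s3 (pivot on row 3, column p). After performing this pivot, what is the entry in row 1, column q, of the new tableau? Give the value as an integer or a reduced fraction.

Pivot element is row 3, column p: 5.
Normalize row 3: new (row 3, q) = 2/5 = 2/5.
row 1 ← row 1 − 2·(new row 3): -2 − 2·(2/5) = -14/5.

-14/5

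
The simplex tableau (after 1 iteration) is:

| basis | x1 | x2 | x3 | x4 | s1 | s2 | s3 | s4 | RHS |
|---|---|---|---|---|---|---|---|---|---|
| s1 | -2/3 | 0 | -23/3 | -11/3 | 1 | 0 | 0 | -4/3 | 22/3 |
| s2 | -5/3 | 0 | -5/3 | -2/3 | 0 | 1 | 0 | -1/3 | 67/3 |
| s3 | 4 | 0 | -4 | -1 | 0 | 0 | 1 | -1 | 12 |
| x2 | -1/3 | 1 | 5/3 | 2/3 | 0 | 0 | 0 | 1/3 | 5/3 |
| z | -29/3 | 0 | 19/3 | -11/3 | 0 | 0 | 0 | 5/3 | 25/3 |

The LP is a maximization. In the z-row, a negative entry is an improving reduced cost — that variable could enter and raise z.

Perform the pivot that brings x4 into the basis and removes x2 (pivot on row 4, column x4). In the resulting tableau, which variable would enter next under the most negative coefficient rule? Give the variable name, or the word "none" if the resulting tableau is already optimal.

Pivot element 2/3. New z-row = old z-row − (-11/3)·(row 4/(2/3)).
Updated z-row coefficients: x1: -23/2, x2: 11/2, x3: 31/2, x4: 0, s1: 0, s2: 0, s3: 0, s4: 7/2.
The most negative is -23/2 in column x1, so x1 would enter next.

x1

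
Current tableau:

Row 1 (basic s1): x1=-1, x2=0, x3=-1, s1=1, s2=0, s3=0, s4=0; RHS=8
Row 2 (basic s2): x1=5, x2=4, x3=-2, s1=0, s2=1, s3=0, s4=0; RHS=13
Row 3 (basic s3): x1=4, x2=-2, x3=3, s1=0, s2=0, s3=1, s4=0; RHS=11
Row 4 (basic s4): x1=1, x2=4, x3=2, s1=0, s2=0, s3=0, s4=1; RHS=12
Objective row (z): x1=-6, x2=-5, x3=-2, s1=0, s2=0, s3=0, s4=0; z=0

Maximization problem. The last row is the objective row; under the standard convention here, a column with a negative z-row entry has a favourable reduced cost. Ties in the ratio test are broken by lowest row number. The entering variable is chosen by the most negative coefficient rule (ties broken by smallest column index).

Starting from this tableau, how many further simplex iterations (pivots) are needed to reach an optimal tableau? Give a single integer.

3

pivot: x1 in, s2 out → z = 78/5
pivot: x3 in, s3 out → z = 372/23
pivot: x2 in, s4 out → z = 193/8
No improving column remains; optimal.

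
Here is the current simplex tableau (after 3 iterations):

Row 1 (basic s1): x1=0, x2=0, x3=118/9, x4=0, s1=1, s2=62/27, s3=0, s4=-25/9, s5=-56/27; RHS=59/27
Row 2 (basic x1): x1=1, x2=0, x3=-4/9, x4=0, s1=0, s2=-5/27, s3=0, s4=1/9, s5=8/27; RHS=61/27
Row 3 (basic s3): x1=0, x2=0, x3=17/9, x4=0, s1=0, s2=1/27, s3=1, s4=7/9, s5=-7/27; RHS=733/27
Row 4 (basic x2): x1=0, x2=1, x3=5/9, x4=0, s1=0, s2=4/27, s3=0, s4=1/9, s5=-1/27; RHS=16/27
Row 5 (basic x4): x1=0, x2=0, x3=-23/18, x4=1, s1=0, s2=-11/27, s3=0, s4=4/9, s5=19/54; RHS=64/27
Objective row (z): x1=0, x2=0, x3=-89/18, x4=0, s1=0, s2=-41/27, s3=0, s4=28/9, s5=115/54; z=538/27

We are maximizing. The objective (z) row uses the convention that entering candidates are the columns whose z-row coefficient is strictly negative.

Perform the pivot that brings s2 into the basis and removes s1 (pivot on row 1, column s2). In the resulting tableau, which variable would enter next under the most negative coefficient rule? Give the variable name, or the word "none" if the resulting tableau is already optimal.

none

Pivot element 62/27. New z-row = old z-row − (-41/27)·(row 1/(62/27)).
Updated z-row coefficients: x1: 0, x2: 0, x3: 231/62, x4: 0, s1: 41/62, s2: 0, s3: 0, s4: 79/62, s5: 47/62.
No coefficient is strictly negative; the tableau after this pivot is optimal.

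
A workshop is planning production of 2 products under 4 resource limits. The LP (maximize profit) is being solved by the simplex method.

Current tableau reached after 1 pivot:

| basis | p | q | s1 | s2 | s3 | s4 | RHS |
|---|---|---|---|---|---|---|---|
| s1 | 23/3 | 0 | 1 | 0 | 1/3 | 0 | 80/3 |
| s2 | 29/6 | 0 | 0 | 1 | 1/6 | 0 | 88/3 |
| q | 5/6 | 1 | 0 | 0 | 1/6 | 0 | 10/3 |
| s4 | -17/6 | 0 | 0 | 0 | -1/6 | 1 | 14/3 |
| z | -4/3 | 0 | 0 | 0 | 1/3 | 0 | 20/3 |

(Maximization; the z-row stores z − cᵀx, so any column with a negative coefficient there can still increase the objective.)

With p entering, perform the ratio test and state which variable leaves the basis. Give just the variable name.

s1

Ratios: row 1 (s1): (80/3)/(23/3) = 80/23; row 2 (s2): (88/3)/(29/6) = 176/29; row 3 (q): (10/3)/(5/6) = 4; row 4 (s4): entry -17/6 ≤ 0, skip.
Minimum ratio 80/23 is in the s1 row, so s1 leaves.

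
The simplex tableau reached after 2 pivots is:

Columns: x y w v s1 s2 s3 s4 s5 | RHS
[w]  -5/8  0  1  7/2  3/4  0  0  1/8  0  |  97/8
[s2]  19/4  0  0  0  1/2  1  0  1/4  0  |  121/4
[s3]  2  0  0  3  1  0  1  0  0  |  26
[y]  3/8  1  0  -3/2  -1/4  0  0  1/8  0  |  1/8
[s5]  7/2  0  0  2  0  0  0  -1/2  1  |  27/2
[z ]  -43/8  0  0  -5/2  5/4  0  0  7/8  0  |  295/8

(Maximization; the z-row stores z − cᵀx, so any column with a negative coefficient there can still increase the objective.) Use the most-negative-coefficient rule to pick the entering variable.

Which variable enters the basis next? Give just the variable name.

Objective-row coefficients: x: -43/8, y: 0, w: 0, v: -5/2, s1: 5/4, s2: 0, s3: 0, s4: 7/8, s5: 0.
The most negative is -43/8 in column x, so x enters.

x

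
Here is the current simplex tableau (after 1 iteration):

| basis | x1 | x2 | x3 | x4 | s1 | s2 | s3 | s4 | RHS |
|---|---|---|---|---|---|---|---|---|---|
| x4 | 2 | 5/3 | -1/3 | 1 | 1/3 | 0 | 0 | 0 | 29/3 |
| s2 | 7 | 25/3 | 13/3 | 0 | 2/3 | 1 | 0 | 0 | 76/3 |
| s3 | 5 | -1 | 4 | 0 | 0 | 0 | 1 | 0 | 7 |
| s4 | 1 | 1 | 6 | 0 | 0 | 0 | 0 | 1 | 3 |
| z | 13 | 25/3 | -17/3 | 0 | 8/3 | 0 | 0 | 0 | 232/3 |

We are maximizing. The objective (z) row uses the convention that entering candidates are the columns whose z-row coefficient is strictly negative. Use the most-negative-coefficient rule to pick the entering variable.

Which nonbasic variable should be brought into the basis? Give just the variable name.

x3

Objective-row coefficients: x1: 13, x2: 25/3, x3: -17/3, x4: 0, s1: 8/3, s2: 0, s3: 0, s4: 0.
The most negative is -17/3 in column x3, so x3 enters.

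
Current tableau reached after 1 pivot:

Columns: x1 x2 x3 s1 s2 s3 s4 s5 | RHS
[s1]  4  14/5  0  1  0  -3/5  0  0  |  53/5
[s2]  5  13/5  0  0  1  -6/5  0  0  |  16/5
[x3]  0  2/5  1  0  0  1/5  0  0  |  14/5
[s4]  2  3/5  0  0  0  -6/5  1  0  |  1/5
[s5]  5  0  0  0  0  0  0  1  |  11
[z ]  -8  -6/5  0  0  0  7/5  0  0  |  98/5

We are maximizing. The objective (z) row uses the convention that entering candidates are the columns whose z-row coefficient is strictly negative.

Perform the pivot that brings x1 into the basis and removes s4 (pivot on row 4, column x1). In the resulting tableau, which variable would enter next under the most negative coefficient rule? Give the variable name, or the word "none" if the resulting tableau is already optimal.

Pivot element 2. New z-row = old z-row − (-8)·(row 4/2).
Updated z-row coefficients: x1: 0, x2: 6/5, x3: 0, s1: 0, s2: 0, s3: -17/5, s4: 4, s5: 0.
The most negative is -17/5 in column s3, so s3 would enter next.

s3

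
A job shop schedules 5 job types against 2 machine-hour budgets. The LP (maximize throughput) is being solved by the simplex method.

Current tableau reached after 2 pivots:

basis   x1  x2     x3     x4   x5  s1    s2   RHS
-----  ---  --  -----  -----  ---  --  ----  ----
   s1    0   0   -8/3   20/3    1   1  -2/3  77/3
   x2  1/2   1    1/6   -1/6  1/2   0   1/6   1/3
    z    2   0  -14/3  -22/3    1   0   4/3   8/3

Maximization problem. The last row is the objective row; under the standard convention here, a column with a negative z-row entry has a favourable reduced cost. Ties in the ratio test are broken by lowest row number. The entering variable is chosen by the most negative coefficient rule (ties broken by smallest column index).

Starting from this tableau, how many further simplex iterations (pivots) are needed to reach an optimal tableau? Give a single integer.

pivot: x4 in, s1 out → z = 309/10
pivot: x3 in, x2 out → z = 105
No improving column remains; optimal.

2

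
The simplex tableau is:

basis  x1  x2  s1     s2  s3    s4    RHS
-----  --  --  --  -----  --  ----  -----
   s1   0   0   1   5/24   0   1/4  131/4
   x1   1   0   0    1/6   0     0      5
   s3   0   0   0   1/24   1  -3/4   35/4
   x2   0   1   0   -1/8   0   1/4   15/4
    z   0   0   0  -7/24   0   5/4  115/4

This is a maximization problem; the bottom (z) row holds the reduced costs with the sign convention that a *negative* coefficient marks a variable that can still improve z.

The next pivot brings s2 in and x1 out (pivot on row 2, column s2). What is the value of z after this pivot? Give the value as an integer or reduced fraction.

Minimum ratio for s2: 5/(1/6) = 30.
z changes by −(z-row coeff of s2)·ratio = −(-7/24)·30 = 35/4.
New z = 115/4 + (35/4) = 75/2.

75/2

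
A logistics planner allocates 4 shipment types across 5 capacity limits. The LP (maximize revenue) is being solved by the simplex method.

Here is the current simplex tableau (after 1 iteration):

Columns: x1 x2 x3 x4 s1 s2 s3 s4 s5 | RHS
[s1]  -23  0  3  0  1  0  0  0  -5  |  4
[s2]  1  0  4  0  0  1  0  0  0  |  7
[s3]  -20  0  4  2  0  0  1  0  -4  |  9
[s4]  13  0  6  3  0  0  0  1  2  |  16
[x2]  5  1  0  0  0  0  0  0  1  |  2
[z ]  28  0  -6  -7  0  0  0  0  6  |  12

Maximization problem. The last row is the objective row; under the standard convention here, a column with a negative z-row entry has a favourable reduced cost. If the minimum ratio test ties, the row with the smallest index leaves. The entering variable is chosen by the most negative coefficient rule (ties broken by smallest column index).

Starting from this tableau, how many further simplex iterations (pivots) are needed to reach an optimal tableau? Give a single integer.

pivot: x4 in, s3 out → z = 87/2
pivot: x1 in, s4 out → z = 3951/86
pivot: s5 in, x1 out → z = 46
No improving column remains; optimal.

3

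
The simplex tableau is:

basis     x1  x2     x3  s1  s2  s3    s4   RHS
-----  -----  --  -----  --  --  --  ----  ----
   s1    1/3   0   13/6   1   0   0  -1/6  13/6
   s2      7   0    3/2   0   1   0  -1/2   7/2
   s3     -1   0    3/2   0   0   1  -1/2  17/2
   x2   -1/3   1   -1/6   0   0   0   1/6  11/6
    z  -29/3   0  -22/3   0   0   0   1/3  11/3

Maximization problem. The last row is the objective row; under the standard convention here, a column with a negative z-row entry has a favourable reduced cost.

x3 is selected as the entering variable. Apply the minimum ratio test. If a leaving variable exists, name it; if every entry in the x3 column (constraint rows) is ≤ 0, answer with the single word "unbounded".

s1

Ratios: row 1 (s1): (13/6)/(13/6) = 1; row 2 (s2): (7/2)/(3/2) = 7/3; row 3 (s3): (17/2)/(3/2) = 17/3; row 4 (x2): entry -1/6 ≤ 0, skip.
Minimum ratio is in the s1 row, so s1 leaves.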